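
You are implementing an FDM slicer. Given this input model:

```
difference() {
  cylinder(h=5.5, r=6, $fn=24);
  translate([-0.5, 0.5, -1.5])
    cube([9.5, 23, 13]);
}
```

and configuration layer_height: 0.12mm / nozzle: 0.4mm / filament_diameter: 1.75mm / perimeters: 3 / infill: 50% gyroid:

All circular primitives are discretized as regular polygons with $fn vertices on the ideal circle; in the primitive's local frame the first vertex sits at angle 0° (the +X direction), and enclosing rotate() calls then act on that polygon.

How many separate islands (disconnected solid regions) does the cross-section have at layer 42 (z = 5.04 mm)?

At z = 5.04 mm: the r=6 cylinder gives a regular 24-gon of circumradius 6 (constant along its height); the cube at (-0.5, 0.5) (footprint 9.5×23) is included at this height; Taking the first minus the rest: starting from the r=6 cylinder, the 9.5×23 cube at (-0.5, 0.5) partially overlaps it — only the 27.70 mm² overlap (of its 218.50 mm²) is removed, clipping the outline — 1 connected region. Overall, the cross-section is a single solid region. Island count = 1.

1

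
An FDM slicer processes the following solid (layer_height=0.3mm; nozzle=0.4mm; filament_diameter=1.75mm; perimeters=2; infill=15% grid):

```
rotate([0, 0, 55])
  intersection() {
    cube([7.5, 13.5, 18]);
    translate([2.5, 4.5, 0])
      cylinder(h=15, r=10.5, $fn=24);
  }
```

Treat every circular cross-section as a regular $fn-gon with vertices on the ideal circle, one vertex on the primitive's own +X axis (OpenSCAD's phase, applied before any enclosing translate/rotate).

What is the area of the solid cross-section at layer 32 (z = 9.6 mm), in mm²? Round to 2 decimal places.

At z = 9.6 mm: the cube is present — its section is the full 7.5×13.5 rectangle (area 101.25 mm²); the r=10.5 cylinder at (2.5, 4.5) contributes a regular 24-gon of circumradius 10.5 (area = (24/2)·10.500²·sin(360°/24) = 342.42 mm²); Taking the intersection: the 7.5×13.5 cube lies inside the r=10.5 cylinder at (2.5, 4.5), so it is kept whole — area = 101.25 mm²; (rotated 55° about Z; rotation is an isometry so areas/perimeters/island counts are preserved). Overall, the cross-section is a single solid region. Net area = 101.25 mm².

101.25 mm²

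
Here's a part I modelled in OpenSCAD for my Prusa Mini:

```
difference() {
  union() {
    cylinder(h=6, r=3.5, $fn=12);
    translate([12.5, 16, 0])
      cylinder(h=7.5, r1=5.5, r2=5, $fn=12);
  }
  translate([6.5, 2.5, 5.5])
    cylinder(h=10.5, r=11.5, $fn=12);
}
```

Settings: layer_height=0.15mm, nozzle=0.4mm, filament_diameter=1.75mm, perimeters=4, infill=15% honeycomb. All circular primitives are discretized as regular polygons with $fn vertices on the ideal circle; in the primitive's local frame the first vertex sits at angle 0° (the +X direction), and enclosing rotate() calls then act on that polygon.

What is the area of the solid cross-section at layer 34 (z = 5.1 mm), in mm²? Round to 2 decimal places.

116.63 mm²

At z = 5.1 mm: the r=3.5 cylinder contributes a regular 12-gon of circumradius 3.5 (area = (12/2)·3.500²·sin(360°/12) = 36.75 mm²); the cone at (12.5, 16) (r1=5.5→r2=5) has section circumradius 5.160 here — a regular 12-gon (area = (12/2)·5.160²·sin(360°/12) = 79.88 mm²); Taking the union: the 2 present regions are separate (no shared area or edge), so areas and boundary lengths simply add and each stays a separate island — area = 116.63 mm²; the cylinder at (6.5, 2.5) is not intersected at this z (z outside [5.5, 16]); After the difference (first − rest): none of the subtracted shapes is present at this height, so the result so far is unchanged — area = 116.63 mm². Overall, the cross-section has 2 separate islands. Net area = 116.63 mm².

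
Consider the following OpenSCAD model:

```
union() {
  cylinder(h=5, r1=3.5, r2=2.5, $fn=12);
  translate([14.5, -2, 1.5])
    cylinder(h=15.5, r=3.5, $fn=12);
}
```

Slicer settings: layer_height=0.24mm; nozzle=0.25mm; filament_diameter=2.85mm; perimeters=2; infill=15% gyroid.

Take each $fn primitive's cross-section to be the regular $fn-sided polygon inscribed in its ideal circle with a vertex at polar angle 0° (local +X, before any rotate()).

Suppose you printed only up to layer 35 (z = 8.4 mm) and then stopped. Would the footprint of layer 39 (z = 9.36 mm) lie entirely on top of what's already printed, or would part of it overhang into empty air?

Compare the two slices. At z = 8.4: the cone is absent (z outside [0, 5]); the cylinder at (14.5, -2): section is a regular 12-gon, circumradius r=3.5 (area = (12/2)·3.500²·sin(360°/12) = 36.75 mm²); Taking the union: only the r=3.5 cylinder at (14.5, -2) is present, so the union is just that shape — area = 36.75 mm². At z = 9.36: the cone does not reach this height (z outside [0, 5]); the r=3.5 cylinder at (14.5, -2) contributes a regular 12-gon of circumradius 3.5 (area = (12/2)·3.500²·sin(360°/12) = 36.75 mm²); Combining (union): only the r=3.5 cylinder at (14.5, -2) is present, so the union is just that shape — area = 36.75 mm². Checking containment: the cross-section at z = 9.36 is a subset of the cross-section at z = 8.4.

entirely on top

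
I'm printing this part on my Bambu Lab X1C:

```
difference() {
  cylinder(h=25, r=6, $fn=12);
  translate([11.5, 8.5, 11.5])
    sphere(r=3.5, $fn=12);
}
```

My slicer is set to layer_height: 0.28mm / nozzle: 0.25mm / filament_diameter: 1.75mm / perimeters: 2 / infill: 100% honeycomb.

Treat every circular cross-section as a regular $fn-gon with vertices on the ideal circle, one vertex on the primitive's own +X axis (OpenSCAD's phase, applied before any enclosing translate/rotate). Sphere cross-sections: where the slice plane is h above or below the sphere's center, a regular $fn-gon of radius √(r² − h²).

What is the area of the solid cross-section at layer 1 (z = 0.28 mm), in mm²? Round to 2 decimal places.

At z = 0.28 mm: the r=6 cylinder contributes a regular 12-gon of circumradius 6 (area = (12/2)·6.000²·sin(360°/12) = 108.00 mm²); the sphere at (11.5, 8.5) is not intersected at this z (|z−center|=11.220 > r=3.5); Subtracting the remaining from the first: none of the subtracted shapes is present at this height, so the r=6 cylinder is unchanged — area = 108.00 mm². Overall, the cross-section is a single solid region. Net area = 108.00 mm².

108.00 mm²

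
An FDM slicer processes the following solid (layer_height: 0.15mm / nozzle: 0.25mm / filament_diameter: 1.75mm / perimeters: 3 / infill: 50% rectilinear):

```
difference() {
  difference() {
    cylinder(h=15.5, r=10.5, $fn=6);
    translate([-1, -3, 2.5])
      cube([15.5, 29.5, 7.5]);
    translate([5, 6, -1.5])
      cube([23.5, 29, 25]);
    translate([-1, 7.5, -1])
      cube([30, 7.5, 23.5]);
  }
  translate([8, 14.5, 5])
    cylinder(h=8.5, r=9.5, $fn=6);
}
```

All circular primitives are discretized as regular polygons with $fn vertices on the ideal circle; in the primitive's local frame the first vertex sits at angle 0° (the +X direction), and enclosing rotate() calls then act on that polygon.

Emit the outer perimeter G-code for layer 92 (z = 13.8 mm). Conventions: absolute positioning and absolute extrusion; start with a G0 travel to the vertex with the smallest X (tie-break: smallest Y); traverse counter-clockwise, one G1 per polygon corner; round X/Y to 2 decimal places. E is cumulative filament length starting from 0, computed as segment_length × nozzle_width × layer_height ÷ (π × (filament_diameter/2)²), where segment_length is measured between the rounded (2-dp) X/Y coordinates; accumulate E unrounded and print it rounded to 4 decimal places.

At z = 13.8 mm: the r=10.5 cylinder gives a regular 6-gon of circumradius 10.5 (constant along its height); the cube at (-1, -3) is absent (z outside [2.5, 10]); the 23.5×29 cube at (5, 6) contributes its full rectangle; the cube at (-1, 7.5) is present — its section is the full 30×7.5 rectangle; After the difference (first − rest): starting from the r=10.5 cylinder, the 23.5×29 cube at (5, 6) partially overlaps it — only the 3.54 mm² overlap (of its 681.50 mm²) is removed, clipping the outline; the 30×7.5 cube at (-1, 7.5) partially overlaps it — only the 9.56 mm² overlap (of its 225.00 mm²) is removed, clipping the outline — 1 connected region; the cylinder at (8, 14.5) does not reach this height (z outside [5, 13.5]); Taking the first minus the rest: none of the subtracted shapes is present at this height, so the result so far is unchanged — 1 connected region. The outline is a single polygon with 10 vertices. Extrusion per mm of travel: 0.25 × 0.15 / (π × 0.875²) = 0.015591. Accumulating E over each segment gives final E = 1.0024.

G0 X-10.50 Y0.00 Z13.80
G1 X-5.25 Y-9.09 E0.1637
G1 X5.25 Y-9.09 E0.3274
G1 X10.50 Y0.00 E0.4910
G1 X7.04 Y6.00 E0.5990
G1 X5.00 Y6.00 E0.6308
G1 X5.00 Y7.50 E0.6542
G1 X-1.00 Y7.50 E0.7477
G1 X-1.00 Y9.09 E0.7725
G1 X-5.25 Y9.09 E0.8388
G1 X-10.50 Y0.00 E1.0024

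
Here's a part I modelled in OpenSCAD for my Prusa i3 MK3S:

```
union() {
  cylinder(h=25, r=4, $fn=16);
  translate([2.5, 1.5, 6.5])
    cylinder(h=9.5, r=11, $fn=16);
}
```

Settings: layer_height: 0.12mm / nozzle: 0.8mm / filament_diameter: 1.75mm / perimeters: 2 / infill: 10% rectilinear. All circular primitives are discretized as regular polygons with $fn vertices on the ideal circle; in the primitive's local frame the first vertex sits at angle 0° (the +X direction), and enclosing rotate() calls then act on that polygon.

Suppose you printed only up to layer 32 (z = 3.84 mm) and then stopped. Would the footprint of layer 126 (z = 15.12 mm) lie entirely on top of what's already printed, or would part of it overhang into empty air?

part overhangs

Compare the two slices. At z = 3.84: the cylinder: section is a regular 16-gon, circumradius r=4 (area = (16/2)·4.000²·sin(360°/16) = 48.98 mm²); the cylinder at (2.5, 1.5) does not reach this height (z outside [6.5, 16]); Combining (union): only the r=4 cylinder is present, so the union is just that shape — area = 48.98 mm². At z = 15.12: the cylinder: section is a regular 16-gon, circumradius r=4 (area = (16/2)·4.000²·sin(360°/16) = 48.98 mm²); the r=11 cylinder at (2.5, 1.5) gives a regular 16-gon of circumradius 11 (constant along its height) (area = (16/2)·11.000²·sin(360°/16) = 370.44 mm²); Merging all regions: the r=4 cylinder lies entirely inside the r=11 cylinder at (2.5, 1.5), so the union is just the r=11 cylinder at (2.5, 1.5) — area = 370.44 mm². Checking containment: at z = 15.12 the cross-section extends beyond the z = 3.84 cross-section by about 321.45 mm².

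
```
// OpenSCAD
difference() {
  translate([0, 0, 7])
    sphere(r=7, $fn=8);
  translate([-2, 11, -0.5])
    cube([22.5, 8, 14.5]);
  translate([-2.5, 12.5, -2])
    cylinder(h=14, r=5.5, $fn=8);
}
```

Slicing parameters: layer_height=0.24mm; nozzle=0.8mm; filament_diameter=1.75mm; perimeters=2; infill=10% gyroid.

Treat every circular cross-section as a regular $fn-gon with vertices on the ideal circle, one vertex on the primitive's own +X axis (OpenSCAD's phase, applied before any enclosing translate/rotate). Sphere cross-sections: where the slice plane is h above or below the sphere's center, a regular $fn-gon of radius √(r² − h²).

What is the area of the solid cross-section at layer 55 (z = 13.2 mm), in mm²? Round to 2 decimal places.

At z = 13.2 mm: the r=7 sphere slices to a regular 8-gon of circumradius 3.250 (√(r²−h²) with h=6.2 from center) (area = (8/2)·3.250²·sin(360°/8) = 29.87 mm²); the cube at (-2, 11) is present — its section is the full 22.5×8 rectangle (area 180.00 mm²); the cylinder at (-2.5, 12.5) does not reach this height (z outside [-2, 12]); After the difference (first − rest): starting from the r=7 sphere (29.87 mm²), the 22.5×8 cube at (-2, 11) misses the remaining region (no effect) — area = 29.87 mm². Overall, the cross-section is a single solid region. Net area = 29.87 mm².

29.87 mm²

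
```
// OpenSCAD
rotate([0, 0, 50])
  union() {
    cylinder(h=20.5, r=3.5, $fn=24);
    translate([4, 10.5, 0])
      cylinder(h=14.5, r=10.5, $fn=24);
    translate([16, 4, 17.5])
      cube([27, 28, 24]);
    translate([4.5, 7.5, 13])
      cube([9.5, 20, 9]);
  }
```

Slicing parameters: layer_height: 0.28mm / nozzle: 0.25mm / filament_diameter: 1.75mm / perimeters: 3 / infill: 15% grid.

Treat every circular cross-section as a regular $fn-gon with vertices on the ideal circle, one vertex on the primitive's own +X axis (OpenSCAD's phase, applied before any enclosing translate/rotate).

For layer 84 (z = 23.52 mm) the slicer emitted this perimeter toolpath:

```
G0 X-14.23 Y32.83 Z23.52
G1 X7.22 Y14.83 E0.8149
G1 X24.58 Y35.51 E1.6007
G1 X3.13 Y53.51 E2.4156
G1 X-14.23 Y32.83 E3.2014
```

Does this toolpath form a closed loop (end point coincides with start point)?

yes

Start point (G0): (-14.23, 32.83). End point (last G1): the path returns to the start — closed.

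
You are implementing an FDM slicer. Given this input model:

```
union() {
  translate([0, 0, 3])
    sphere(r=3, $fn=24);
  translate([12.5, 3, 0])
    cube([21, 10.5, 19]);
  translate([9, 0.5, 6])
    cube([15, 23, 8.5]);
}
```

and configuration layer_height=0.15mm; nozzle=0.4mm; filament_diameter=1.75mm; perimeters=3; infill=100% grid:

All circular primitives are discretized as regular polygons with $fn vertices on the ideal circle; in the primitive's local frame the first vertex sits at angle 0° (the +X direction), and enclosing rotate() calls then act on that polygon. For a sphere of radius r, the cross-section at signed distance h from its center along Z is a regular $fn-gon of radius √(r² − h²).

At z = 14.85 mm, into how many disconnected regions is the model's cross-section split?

1

At z = 14.85 mm: the sphere is absent (|z−center|=11.850 > r=3); the cube at (12.5, 3) is present — its section is the full 21×10.5 rectangle; the cube at (9, 0.5) is not intersected at this z (z outside [6, 14.5]); Merging all regions: only the 21×10.5 cube at (12.5, 3) is present, so the union is just that shape — 1 connected region. The result has 1 disconnected region.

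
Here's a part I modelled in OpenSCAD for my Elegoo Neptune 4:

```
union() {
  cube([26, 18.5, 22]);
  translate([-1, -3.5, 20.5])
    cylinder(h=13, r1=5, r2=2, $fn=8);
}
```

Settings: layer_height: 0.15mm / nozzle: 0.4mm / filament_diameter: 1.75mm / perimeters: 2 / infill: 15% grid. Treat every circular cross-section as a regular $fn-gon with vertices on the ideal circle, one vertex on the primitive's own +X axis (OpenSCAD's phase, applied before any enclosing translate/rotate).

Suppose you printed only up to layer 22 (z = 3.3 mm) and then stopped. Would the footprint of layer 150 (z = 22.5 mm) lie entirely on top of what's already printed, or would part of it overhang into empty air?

Compare the two slices. At z = 3.3: the cube is present — its section is the full 26×18.5 rectangle (area 481.00 mm²); the cone at (-1, -3.5) does not reach this height (z outside [20.5, 33.5]); Combining (union): only the 26×18.5 cube is present, so the union is just that shape — area = 481.00 mm². At z = 22.5: the cube does not reach this height (z outside [0, 22]); the cone at (-1, -3.5): at t=0.154 of its height the radius interpolates to r₁+(r₂−r₁)t = 4.538, giving a regular 8-gon of that circumradius (area = (8/2)·4.538²·sin(360°/8) = 58.26 mm²); Taking the union: only the cone at (-1, -3.5) is present, so the union is just that shape — area = 58.26 mm². Checking containment: at z = 22.5 the cross-section extends beyond the z = 3.3 cross-section by about 57.79 mm².

part overhangs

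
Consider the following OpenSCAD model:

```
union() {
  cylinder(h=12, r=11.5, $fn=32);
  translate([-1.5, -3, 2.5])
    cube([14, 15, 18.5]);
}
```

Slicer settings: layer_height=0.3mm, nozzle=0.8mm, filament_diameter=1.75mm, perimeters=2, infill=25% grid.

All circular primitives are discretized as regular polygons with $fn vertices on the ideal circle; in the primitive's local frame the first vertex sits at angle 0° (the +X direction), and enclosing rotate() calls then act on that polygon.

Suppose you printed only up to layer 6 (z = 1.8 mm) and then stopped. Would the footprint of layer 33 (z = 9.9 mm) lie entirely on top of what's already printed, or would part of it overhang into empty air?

part overhangs

Compare the two slices. At z = 1.8: the r=11.5 cylinder gives a regular 32-gon of circumradius 11.5 (constant along its height) (area = (32/2)·11.500²·sin(360°/32) = 412.81 mm²); the cube at (-1.5, -3) does not reach this height (z outside [2.5, 21]); Taking the union: only the r=11.5 cylinder is present, so the union is just that shape — area = 412.81 mm². At z = 9.9: the r=11.5 cylinder gives a regular 32-gon of circumradius 11.5 (constant along its height) (area = (32/2)·11.500²·sin(360°/32) = 412.81 mm²); the 14×15 cube at (-1.5, -3) contributes its full rectangle (area 210.00 mm²); Merging all regions: the regions partially overlap — summed areas 622.81 mm² minus the doubly-counted overlap 158.84 mm² gives 463.97 mm² — area = 463.97 mm². Checking containment: at z = 9.9 the cross-section extends beyond the z = 1.8 cross-section by about 51.16 mm².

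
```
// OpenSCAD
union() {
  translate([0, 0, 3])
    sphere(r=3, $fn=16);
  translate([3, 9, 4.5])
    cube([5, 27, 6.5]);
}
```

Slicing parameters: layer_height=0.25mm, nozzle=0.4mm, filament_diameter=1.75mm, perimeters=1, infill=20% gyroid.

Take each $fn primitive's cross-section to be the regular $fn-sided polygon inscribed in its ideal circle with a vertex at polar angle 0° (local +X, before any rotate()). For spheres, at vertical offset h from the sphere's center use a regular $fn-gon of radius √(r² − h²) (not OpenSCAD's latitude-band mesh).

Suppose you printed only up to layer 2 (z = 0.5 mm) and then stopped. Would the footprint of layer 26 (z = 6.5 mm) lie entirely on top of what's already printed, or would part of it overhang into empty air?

Compare the two slices. At z = 0.5: the r=3 sphere slices to a regular 16-gon of circumradius 1.658 (√(r²−h²) with h=2.5 from center) (area = (16/2)·1.658²·sin(360°/16) = 8.42 mm²); the cube at (3, 9) is not intersected at this z (z outside [4.5, 11]); Taking the union: only the r=3 sphere is present, so the union is just that shape — area = 8.42 mm². At z = 6.5: the sphere is not intersected at this z (|z−center|=3.500 > r=3); the 5×27 cube at (3, 9) contributes its full rectangle (area 135.00 mm²); Combining (union): only the 5×27 cube at (3, 9) is present, so the union is just that shape — area = 135.00 mm². Checking containment: at z = 6.5 the cross-section extends beyond the z = 0.5 cross-section by about 135.00 mm².

part overhangs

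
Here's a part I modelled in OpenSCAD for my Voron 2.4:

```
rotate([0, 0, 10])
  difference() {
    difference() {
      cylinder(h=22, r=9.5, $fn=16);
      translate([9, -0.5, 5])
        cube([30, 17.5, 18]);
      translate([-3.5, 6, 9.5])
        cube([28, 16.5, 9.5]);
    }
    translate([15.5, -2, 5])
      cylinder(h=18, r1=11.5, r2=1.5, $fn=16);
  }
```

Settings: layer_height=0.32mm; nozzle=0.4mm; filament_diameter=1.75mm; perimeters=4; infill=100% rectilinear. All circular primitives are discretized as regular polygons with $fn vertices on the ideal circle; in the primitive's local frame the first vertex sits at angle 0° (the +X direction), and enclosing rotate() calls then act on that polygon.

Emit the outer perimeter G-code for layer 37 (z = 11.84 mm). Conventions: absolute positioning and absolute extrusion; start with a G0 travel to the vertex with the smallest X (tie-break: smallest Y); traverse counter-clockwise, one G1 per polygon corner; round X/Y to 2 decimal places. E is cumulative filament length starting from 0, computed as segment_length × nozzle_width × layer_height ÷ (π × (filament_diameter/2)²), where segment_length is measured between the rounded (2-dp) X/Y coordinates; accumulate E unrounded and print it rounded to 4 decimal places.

G0 X-9.36 Y-1.65 Z11.84
G1 X-8.01 Y-5.10 E0.1972
G1 X-5.45 Y-7.78 E0.3944
G1 X-2.06 Y-9.27 E0.5914
G1 X1.65 Y-9.36 E0.7889
G1 X5.10 Y-8.01 E0.9861
G1 X7.78 Y-5.45 E1.1833
G1 X8.91 Y-2.88 E1.3327
G1 X8.03 Y-0.62 E1.4618
G1 X8.09 Y2.39 E1.6220
G1 X8.54 Y3.40 E1.6808
G1 X8.43 Y4.04 E1.7154
G1 X8.01 Y5.10 E1.7761
G1 X6.05 Y7.16 E1.9274
G1 X-4.49 Y5.30 E2.4970
G1 X-4.98 Y8.06 E2.6461
G1 X-5.10 Y8.01 E2.6530
G1 X-7.78 Y5.45 E2.8503
G1 X-9.27 Y2.06 E3.0473
G1 X-9.36 Y-1.65 E3.2448

At z = 11.84 mm: the r=9.5 cylinder gives a regular 16-gon of circumradius 9.5 (constant along its height); the cube at (9, -0.5) (footprint 30×17.5) is included at this height; the 28×16.5 cube at (-3.5, 6) contributes its full rectangle; Subtracting the remaining from the first: starting from the r=9.5 cylinder, the 30×17.5 cube at (9, -0.5) partially overlaps it — only the 0.85 mm² overlap (of its 525.00 mm²) is removed, clipping the outline; the 28×16.5 cube at (-3.5, 6) partially overlaps it — only the 28.00 mm² overlap (of its 462.00 mm²) is removed, clipping the outline — 1 connected region; the cone at (15.5, -2) (r1=11.5→r2=1.5) has section circumradius 7.700 here — a regular 16-gon; Taking the first minus the rest: starting from the result so far, the cone at (15.5, -2) partially overlaps it — only the 5.17 mm² overlap (of its 181.51 mm²) is removed, clipping the outline — 1 connected region; (rotated 10° about Z; rotation is an isometry so areas/perimeters/island counts are preserved). The outline is a single polygon with 19 vertices. Extrusion per mm of travel: 0.4 × 0.32 / (π × 0.875²) = 0.053216. Accumulating E over each segment gives final E = 3.2448.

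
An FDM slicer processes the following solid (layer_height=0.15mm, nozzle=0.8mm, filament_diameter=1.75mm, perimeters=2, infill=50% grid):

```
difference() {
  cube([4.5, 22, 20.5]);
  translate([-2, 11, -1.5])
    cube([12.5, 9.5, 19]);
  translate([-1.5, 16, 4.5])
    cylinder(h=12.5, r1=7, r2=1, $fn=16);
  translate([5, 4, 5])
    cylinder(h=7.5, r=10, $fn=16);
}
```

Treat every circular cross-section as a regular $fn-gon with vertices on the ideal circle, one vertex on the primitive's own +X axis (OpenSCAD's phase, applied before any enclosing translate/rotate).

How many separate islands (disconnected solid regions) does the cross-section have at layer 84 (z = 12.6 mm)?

2

At z = 12.6 mm: the cube is present — its section is the full 4.5×22 rectangle; the 12.5×9.5 cube at (-2, 11) contributes its full rectangle; the cone at (-1.5, 16): at t=0.648 of its height the radius interpolates to r₁+(r₂−r₁)t = 3.112, giving a regular 16-gon of that circumradius; the cylinder at (5, 4) is not intersected at this z (z outside [5, 12.5]); After the difference (first − rest): starting from the 4.5×22 cube, the 12.5×9.5 cube at (-2, 11) partially overlaps it — only the 42.75 mm² overlap (of its 118.75 mm²) is removed, clipping the outline; the cone at (-1.5, 16) misses the remaining region (no effect) — 2 connected regions. Overall, the cross-section has 2 separate islands. Island count = 2.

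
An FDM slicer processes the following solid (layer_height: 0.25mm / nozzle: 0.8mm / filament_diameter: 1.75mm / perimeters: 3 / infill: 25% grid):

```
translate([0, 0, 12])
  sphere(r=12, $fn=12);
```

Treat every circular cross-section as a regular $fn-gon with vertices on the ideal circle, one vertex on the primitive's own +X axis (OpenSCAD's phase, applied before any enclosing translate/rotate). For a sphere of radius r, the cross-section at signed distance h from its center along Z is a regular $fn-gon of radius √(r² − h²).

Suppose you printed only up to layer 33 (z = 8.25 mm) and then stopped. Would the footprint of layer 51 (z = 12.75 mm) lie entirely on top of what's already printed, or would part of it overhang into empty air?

part overhangs

Compare the two slices. At z = 8.25: the r=12 sphere slices to a regular 12-gon of circumradius 11.399 (√(r²−h²) with h=3.75 from center) (area = (12/2)·11.399²·sin(360°/12) = 389.81 mm²). At z = 12.75: the sphere: section is a regular 12-gon, circumradius = √(r²−h²) = √(12²−0.75²) = 11.977 (area = (12/2)·11.977²·sin(360°/12) = 430.31 mm²). Checking containment: at z = 12.75 the cross-section extends beyond the z = 8.25 cross-section by about 40.50 mm².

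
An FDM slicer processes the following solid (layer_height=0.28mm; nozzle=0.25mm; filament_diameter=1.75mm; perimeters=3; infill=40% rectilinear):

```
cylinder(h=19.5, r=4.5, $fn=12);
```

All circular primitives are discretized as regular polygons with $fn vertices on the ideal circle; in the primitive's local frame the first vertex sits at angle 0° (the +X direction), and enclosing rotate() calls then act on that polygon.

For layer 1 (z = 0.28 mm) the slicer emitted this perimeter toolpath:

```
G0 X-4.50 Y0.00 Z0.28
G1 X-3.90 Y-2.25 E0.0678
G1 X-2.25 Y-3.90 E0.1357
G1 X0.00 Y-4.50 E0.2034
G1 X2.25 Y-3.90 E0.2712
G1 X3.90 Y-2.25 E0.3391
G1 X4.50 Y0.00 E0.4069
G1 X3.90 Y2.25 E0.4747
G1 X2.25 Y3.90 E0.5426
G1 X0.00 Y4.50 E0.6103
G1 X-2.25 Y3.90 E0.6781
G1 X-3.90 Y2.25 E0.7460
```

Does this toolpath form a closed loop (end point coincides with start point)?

Start point (G0): (-4.50, 0.00). End point (last G1): the path does not return to the start — open.

no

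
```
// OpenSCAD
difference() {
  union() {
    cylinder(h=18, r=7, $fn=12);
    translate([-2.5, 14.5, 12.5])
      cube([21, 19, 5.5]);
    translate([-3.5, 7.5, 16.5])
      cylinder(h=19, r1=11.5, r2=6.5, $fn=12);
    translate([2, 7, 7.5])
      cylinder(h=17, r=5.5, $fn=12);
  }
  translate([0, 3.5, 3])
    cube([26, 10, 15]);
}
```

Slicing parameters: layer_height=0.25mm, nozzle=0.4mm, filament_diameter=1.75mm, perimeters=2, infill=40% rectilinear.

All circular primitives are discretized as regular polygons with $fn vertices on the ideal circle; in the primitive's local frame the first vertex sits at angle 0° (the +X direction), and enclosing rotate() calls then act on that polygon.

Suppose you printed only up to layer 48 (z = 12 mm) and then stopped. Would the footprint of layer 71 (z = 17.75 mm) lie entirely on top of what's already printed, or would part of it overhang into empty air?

Compare the two slices. At z = 12: the cylinder: section is a regular 12-gon, circumradius r=7 (area = (12/2)·7.000²·sin(360°/12) = 147.00 mm²); the cube at (-2.5, 14.5) is absent (z outside [12.5, 18]); the cone at (-3.5, 7.5) does not reach this height (z outside [16.5, 35.5]); the r=5.5 cylinder at (2, 7) contributes a regular 12-gon of circumradius 5.5 (area = (12/2)·5.500²·sin(360°/12) = 90.75 mm²); Combining (union): the regions partially overlap — summed areas 237.75 mm² minus the doubly-counted overlap 33.33 mm² gives 204.42 mm² — area = 204.42 mm²; the cube at (0, 3.5) (footprint 26×10) is included at this height (area 260.00 mm²); Taking the first minus the rest: starting from that combined region (204.42 mm²), the 26×10 cube at (0, 3.5) partially overlaps it — only the 57.56 mm² overlap (of its 260.00 mm²) is removed, clipping the outline — area = 146.86 mm². At z = 17.75: the r=7 cylinder contributes a regular 12-gon of circumradius 7 (area = (12/2)·7.000²·sin(360°/12) = 147.00 mm²); the 21×19 cube at (-2.5, 14.5) contributes its full rectangle (area 399.00 mm²); the cone at (-3.5, 7.5) contributes a regular 12-gon of circumradius 11.171 (interpolated between r1=11.5 and r2=6.5 at t=0.066) (area = (12/2)·11.171²·sin(360°/12) = 374.38 mm²); the r=5.5 cylinder at (2, 7) contributes a regular 12-gon of circumradius 5.5 (area = (12/2)·5.500²·sin(360°/12) = 90.75 mm²); Merging all regions: the regions partially overlap — summed areas 1011.13 mm² minus the doubly-counted overlap 208.71 mm² gives 802.42 mm² — area = 802.42 mm²; the 26×10 cube at (0, 3.5) contributes its full rectangle (area 260.00 mm²); Subtracting the remaining from the first: starting from the result so far (802.42 mm²), the 26×10 cube at (0, 3.5) partially overlaps it — only the 69.68 mm² overlap (of its 260.00 mm²) is removed, clipping the outline — area = 732.73 mm². Checking containment: at z = 17.75 the cross-section extends beyond the z = 12 cross-section by about 585.87 mm².

part overhangs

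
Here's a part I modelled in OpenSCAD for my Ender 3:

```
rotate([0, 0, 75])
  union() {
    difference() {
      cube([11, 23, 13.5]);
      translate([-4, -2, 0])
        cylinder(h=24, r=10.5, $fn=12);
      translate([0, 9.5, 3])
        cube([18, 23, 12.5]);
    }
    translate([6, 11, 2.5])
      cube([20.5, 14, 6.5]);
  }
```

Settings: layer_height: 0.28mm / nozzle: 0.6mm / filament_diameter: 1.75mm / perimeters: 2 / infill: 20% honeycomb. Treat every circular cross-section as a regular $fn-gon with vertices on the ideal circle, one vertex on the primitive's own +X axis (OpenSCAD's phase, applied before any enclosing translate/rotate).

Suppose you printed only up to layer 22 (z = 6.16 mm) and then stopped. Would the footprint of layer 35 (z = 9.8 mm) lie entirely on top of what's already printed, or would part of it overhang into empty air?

entirely on top

Compare the two slices. At z = 6.16: the 11×23 cube contributes its full rectangle (area 253.00 mm²); the r=10.5 cylinder at (-4, -2) gives a regular 12-gon of circumradius 10.5 (constant along its height) (area = (12/2)·10.500²·sin(360°/12) = 330.75 mm²); the cube at (0, 9.5) is present — its section is the full 18×23 rectangle (area 414.00 mm²); Taking the first minus the rest: starting from the 11×23 cube (253.00 mm²), the r=10.5 cylinder at (-4, -2) partially overlaps it — only the 30.37 mm² overlap (of its 330.75 mm²) is removed, clipping the outline; the 18×23 cube at (0, 9.5) partially overlaps it — only the 148.50 mm² overlap (of its 414.00 mm²) is removed, clipping the outline — area = 74.13 mm²; the 20.5×14 cube at (6, 11) contributes its full rectangle (area 287.00 mm²); Combining (union): the 2 present regions are separate (no shared area or edge), so areas and boundary lengths simply add and each stays a separate island — area = 361.13 mm²; (whole slice rotated 75° about Z — lengths, areas and connectivity unchanged). At z = 9.8: the cube is present — its section is the full 11×23 rectangle (area 253.00 mm²); the cylinder at (-4, -2): section is a regular 12-gon, circumradius r=10.5 (area = (12/2)·10.500²·sin(360°/12) = 330.75 mm²); the cube at (0, 9.5) is present — its section is the full 18×23 rectangle (area 414.00 mm²); Subtracting the remaining from the first: starting from the 11×23 cube (253.00 mm²), the r=10.5 cylinder at (-4, -2) partially overlaps it — only the 30.37 mm² overlap (of its 330.75 mm²) is removed, clipping the outline; the 18×23 cube at (0, 9.5) partially overlaps it — only the 148.50 mm² overlap (of its 414.00 mm²) is removed, clipping the outline — area = 74.13 mm²; the cube at (6, 11) is not intersected at this z (z outside [2.5, 9]); Merging all regions: only the result so far is present, so the union is just that shape — area = 74.13 mm²; (whole slice rotated 75° about Z — lengths, areas and connectivity unchanged). Checking containment: the cross-section at z = 9.8 is a subset of the cross-section at z = 6.16.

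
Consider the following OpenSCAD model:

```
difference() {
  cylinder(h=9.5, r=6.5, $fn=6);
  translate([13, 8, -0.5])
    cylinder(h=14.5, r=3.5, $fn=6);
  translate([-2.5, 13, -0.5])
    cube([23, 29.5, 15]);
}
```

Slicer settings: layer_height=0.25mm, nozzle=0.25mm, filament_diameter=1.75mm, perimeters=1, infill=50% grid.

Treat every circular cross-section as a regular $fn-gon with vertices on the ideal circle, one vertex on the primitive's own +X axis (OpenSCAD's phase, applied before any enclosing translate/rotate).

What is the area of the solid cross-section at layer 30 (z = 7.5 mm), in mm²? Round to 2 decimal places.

At z = 7.5 mm: the r=6.5 cylinder contributes a regular 6-gon of circumradius 6.5 (area = (6/2)·6.500²·sin(360°/6) = 109.77 mm²); the cylinder at (13, 8): section is a regular 6-gon, circumradius r=3.5 (area = (6/2)·3.500²·sin(360°/6) = 31.83 mm²); the cube at (-2.5, 13) is present — its section is the full 23×29.5 rectangle (area 678.50 mm²); Subtracting the remaining from the first: starting from the r=6.5 cylinder (109.77 mm²), the r=3.5 cylinder at (13, 8) misses the remaining region (no effect); the 23×29.5 cube at (-2.5, 13) misses the remaining region (no effect) — area = 109.77 mm². Overall, the cross-section is a single solid region. Net area = 109.77 mm².

109.77 mm²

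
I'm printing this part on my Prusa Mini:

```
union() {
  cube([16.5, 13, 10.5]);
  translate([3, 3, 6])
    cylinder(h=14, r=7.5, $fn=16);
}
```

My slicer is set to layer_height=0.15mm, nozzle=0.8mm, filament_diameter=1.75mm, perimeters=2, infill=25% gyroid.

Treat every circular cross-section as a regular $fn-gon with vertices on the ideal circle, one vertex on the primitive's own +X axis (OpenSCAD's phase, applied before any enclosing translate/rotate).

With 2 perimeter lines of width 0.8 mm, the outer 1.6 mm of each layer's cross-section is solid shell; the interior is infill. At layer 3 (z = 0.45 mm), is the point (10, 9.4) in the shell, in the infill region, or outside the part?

At z = 0.45 mm: the 16.5×13 cube contributes its full rectangle; the cylinder at (3, 3) does not reach this height (z outside [6, 20]); Taking the union: only the 16.5×13 cube is present, so the union is just that shape — 1 connected region. Overall, the cross-section is a single solid region. The nearest boundary edge runs (16.50, 13.00)→(0.00, 13.00); distance from the point to it = 3.60 mm. The point is inside the cross-section and 3.60 mm from the nearest boundary — more than the 1.6 mm shell width (2 × 0.8), so it's in the infill interior.

infill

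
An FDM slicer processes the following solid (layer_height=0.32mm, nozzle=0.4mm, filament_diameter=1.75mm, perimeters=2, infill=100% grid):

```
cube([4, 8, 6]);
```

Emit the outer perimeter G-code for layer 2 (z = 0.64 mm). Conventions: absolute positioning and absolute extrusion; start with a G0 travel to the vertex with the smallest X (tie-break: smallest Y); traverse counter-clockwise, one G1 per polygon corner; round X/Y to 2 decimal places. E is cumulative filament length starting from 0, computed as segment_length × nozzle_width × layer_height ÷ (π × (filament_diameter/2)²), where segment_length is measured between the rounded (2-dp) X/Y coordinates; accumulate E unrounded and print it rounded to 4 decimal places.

At z = 0.64 mm: the cube is present — its section is the full 4×8 rectangle. The outline is a single polygon with 4 vertices. Extrusion per mm of travel: 0.4 × 0.32 / (π × 0.875²) = 0.053216. Accumulating E over each segment gives final E = 1.2772.

G0 X0.00 Y0.00 Z0.64
G1 X4.00 Y0.00 E0.2129
G1 X4.00 Y8.00 E0.6386
G1 X0.00 Y8.00 E0.8515
G1 X0.00 Y0.00 E1.2772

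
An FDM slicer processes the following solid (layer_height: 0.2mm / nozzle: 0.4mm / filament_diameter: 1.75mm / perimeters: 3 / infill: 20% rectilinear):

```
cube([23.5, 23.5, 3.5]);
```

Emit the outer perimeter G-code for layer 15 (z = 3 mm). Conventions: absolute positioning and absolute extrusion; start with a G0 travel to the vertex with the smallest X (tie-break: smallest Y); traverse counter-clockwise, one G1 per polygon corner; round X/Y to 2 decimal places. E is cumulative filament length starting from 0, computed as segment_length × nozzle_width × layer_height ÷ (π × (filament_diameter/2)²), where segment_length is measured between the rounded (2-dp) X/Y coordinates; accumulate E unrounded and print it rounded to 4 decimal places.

At z = 3 mm: the cube (footprint 23.5×23.5) is included at this height. The outline is a single polygon with 4 vertices. Extrusion per mm of travel: 0.4 × 0.2 / (π × 0.875²) = 0.033260. Accumulating E over each segment gives final E = 3.1265.

G0 X0.00 Y0.00 Z3.00
G1 X23.50 Y0.00 E0.7816
G1 X23.50 Y23.50 E1.5632
G1 X0.00 Y23.50 E2.3448
G1 X0.00 Y0.00 E3.1265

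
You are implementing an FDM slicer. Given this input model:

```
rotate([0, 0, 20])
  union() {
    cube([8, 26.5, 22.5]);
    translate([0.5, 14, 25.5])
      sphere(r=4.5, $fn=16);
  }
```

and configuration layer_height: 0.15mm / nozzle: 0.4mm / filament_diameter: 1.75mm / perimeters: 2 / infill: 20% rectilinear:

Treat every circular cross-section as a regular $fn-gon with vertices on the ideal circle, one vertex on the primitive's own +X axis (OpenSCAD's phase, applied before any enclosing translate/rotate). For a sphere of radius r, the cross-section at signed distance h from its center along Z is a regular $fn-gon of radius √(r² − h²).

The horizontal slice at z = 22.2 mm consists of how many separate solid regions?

1

At z = 22.2 mm: the cube is present — its section is the full 8×26.5 rectangle; the r=4.5 sphere at (0.5, 14) slices to a regular 16-gon of circumradius 3.059 (√(r²−h²) with h=3.3 from center); Taking the union: the regions partially overlap (shared area 17.34 mm²), so overlapping operands fuse into one piece — 1 connected region; (rotated 20° about Z; rotation is an isometry so areas/perimeters/island counts are preserved). The result has 1 disconnected region.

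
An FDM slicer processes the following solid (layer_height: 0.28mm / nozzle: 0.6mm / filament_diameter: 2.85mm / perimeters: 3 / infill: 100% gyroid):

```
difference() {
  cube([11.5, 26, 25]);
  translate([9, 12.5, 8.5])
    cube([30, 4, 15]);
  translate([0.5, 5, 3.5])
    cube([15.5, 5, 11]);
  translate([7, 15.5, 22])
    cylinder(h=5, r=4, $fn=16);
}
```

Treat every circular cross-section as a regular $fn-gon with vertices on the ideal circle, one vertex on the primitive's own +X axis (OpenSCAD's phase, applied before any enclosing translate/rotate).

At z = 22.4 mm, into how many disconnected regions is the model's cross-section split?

1

At z = 22.4 mm: the cube (footprint 11.5×26) is included at this height; the cube at (9, 12.5) is present — its section is the full 30×4 rectangle; the cube at (0.5, 5) is not intersected at this z (z outside [3.5, 14.5]); the r=4 cylinder at (7, 15.5) gives a regular 16-gon of circumradius 4 (constant along its height); After the difference (first − rest): starting from the 11.5×26 cube, the 30×4 cube at (9, 12.5) partially overlaps it — only the 10.00 mm² overlap (of its 120.00 mm²) is removed, clipping the outline; the r=4 cylinder at (7, 15.5) partially overlaps it — only the 42.50 mm² overlap (of its 48.98 mm²) is removed, clipping the outline — 1 connected region. The result has 1 disconnected region.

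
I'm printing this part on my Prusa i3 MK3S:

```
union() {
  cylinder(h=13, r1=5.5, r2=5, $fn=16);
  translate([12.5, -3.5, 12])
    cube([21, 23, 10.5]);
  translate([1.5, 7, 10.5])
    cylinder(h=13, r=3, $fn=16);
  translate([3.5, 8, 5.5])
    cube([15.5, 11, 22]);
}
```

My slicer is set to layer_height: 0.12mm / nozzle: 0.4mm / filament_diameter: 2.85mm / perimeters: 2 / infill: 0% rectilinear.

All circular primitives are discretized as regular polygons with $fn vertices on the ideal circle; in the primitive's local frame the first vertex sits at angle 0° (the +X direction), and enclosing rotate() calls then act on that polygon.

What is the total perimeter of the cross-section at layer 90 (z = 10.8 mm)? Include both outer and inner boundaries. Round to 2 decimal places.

92.89 mm

At z = 10.8 mm: the cone contributes a regular 16-gon of circumradius 5.085 (interpolated between r1=5.5 and r2=5 at t=0.831) (perimeter = 2·16·5.085·sin(180°/16) = 31.74 mm); the cube at (12.5, -3.5) is absent (z outside [12, 22.5]); the r=3 cylinder at (1.5, 7) contributes a regular 16-gon of circumradius 3 (perimeter = 2·16·3.000·sin(180°/16) = 18.73 mm); the 15.5×11 cube at (3.5, 8) contributes its full rectangle (perimeter 53.00 mm); Merging all regions: the regions partially overlap (shared area 2.45 mm²), so the edge portions inside another operand are dropped and the merged outline is re-measured after clipping — boundary = 92.89 mm. Overall, the cross-section is a single solid region. Total boundary length (outer) = 92.89 mm.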